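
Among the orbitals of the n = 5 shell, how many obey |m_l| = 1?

Contributions: l=1 → 2; l=2 → 2; l=3 → 2; l=4 → 2.
Total orbitals: 2 + 2 + 2 + 2 = 8.

8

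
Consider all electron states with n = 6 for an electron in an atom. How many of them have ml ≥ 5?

The n = 6 shell has l = 0 through 5; check each.
Orbitals with ml ≥ 5, by l: l=5 → 1.
Orbitals: 1. Each orbital carries two spin states, so 1 × 2 = 2 states.

2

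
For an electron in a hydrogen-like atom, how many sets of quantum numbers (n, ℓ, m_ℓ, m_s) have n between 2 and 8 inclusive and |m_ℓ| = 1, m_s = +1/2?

56

Per-shell orbital counts meeting the constraint:
n=2 → 2; n=3 → 4; n=4 → 6; n=5 → 8; n=6 → 10; n=7 → 12; n=8 → 14.
Orbitals: 2 + 4 + 6 + 8 + 10 + 12 + 14 = 56. With m_s fixed to +1/2 there is one state per orbital, so 56 states.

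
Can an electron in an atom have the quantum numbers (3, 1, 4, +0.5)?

Not allowed

The magnetic quantum number must satisfy −ℓ ≤ m_ℓ ≤ ℓ. With ℓ = 1, m_ℓ can only be -1, 0, 1, so m_ℓ = 4 is forbidden.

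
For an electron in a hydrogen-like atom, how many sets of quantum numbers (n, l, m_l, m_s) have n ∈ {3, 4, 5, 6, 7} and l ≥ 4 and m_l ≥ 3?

Count contributing orbitals for each principal shell:
n=5 → 2; n=6 → 5; n=7 → 9.
Orbitals: 2 + 5 + 9 = 16. Including both spin states (m_s = ±1/2) gives 2 × 16 = 32 states.

32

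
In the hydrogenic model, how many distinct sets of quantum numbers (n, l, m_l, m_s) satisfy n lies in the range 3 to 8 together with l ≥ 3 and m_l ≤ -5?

20

Treat each shell separately and count matching orbitals:
n=6 → 1; n=7 → 3; n=8 → 6.
Orbitals: 1 + 3 + 6 = 10. Including both spin states (m_s = ±1/2) gives 2 × 10 = 20 states.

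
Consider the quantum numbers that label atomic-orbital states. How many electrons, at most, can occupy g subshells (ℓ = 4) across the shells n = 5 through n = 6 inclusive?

A g subshell (ℓ = 4) exists for every n ≥ 5, so shells n = 5, 6 each contribute one — 2 subshells.
Since each g subshell holds 2(2·4+1) = 18 electrons, the total is 2 × 18 = 36.

36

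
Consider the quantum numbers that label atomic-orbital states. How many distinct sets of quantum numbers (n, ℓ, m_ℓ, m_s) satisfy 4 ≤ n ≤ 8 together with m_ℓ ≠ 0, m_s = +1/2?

Go shell by shell, enumerating (ℓ, m_ℓ) with m_ℓ ≠ 0:
n=4 → 12; n=5 → 20; n=6 → 30; n=7 → 42; n=8 → 56.
Orbitals: 12 + 20 + 30 + 42 + 56 = 160. With m_s fixed to +1/2 there is one state per orbital, so 160 states.

160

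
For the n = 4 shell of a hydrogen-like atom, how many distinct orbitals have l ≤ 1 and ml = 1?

1

Per l-value: l=1 → 1.
Total orbitals: 1.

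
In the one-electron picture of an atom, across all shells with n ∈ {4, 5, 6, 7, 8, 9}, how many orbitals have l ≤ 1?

For each n in the range, tally the orbitals obeying l ≤ 1:
n=4 → 4; n=5 → 4; n=6 → 4; n=7 → 4; n=8 → 4; n=9 → 4.
Total orbitals: 4 + 4 + 4 + 4 + 4 + 4 = 24.

24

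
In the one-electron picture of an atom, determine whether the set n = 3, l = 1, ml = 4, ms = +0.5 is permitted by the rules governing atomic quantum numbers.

Not allowed

The magnetic quantum number must satisfy −l ≤ ml ≤ l. With l = 1, ml can only be -1, 0, 1, so ml = 4 is forbidden.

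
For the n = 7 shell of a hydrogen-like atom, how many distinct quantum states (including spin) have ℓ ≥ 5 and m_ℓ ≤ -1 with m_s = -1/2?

For n = 7, ℓ ranges over 0 … 6.
The (ℓ, m_ℓ) pairs meeting ℓ ≥ 5 and m_ℓ ≤ -1 give: ℓ=5 → 5; ℓ=6 → 6.
Orbitals: 5 + 6 = 11. With m_s fixed to a single value there is one state per orbital, giving 11 states.

11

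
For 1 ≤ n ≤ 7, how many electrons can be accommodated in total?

280

Total orbitals = 1² + 2² + 3² + 4² + 5² + 6² + 7² = 140. Doubling for spin gives 280 electrons.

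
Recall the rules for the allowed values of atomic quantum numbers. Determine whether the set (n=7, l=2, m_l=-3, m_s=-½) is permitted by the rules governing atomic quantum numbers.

Invalid

The magnetic quantum number must satisfy −l ≤ m_l ≤ l. With l = 2, m_l can only be -2, -1, 0, 1, 2, so m_l = -3 is forbidden.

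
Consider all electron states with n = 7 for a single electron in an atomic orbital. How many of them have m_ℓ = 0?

Contributions: ℓ=0 → 1; ℓ=1 → 1; ℓ=2 → 1; ℓ=3 → 1; ℓ=4 → 1; ℓ=5 → 1; ℓ=6 → 1.
Orbitals: 1 + 1 + 1 + 1 + 1 + 1 + 1 = 7. Each orbital carries two spin states, so 7 × 2 = 14 states.

14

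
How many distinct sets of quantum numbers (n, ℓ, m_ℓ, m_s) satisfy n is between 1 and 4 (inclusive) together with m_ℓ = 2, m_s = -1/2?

3

Per-shell orbital counts meeting the constraint:
n=3 → 1; n=4 → 2.
Orbitals: 1 + 2 = 3. With m_s fixed to -1/2 there is one state per orbital, so 3 states.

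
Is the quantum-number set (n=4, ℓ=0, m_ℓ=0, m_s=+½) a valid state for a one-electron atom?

Yes

n = 4 is a positive integer. ℓ = 0 satisfies 0 ≤ ℓ ≤ n−1 = 3. m_ℓ = 0 lies in the range −ℓ … +ℓ (here 0). m_s = +1/2 is one of ±1/2.
All four constraints are satisfied.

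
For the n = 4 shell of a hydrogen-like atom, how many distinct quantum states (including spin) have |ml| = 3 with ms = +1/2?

The n = 4 shell has l = 0 through 3; check each.
Orbitals with |ml| = 3, by l: l=3 → 2.
Orbitals: 2. With ms fixed to a single value there is one state per orbital, giving 2 states.

2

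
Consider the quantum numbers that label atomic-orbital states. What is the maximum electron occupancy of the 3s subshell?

2

A subshell with l = 0 has 2l+1 = 1 orbital, each holding 2 electrons (spin ±1/2), so 1 × 2 = 2.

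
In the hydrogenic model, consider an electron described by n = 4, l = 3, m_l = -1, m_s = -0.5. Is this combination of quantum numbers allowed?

n = 4 is a positive integer. l = 3 satisfies 0 ≤ l ≤ n−1 = 3. m_l = -1 lies in the range −l … +l (here −3 … 3). m_s = -1/2 is one of ±1/2.
All four constraints are satisfied.

Valid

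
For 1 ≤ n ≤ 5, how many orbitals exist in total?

55

Total orbitals = 1² + 2² + 3² + 4² + 5² = 55.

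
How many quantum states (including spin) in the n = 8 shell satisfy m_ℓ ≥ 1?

56

For n = 8, ℓ ranges over 0 … 7.
Orbitals with m_ℓ ≥ 1, by ℓ: ℓ=1 → 1; ℓ=2 → 2; ℓ=3 → 3; ℓ=4 → 4; ℓ=5 → 5; ℓ=6 → 6; ℓ=7 → 7.
Orbitals: 1 + 2 + 3 + 4 + 5 + 6 + 7 = 28. Each orbital carries two spin states, so 28 × 2 = 56 states.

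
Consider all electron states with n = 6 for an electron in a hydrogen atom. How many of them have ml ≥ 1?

30

Per l-value: l=1 → 1; l=2 → 2; l=3 → 3; l=4 → 4; l=5 → 5.
Orbitals: 1 + 2 + 3 + 4 + 5 = 15. Each orbital carries two spin states, so 15 × 2 = 30 states.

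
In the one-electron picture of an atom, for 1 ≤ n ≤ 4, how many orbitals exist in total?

30

Total orbitals = 1² + 2² + 3² + 4² = 30.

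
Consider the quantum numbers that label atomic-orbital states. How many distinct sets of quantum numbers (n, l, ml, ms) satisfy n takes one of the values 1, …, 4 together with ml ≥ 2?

8

Count contributing orbitals for each principal shell:
n=3 → 1; n=4 → 3.
Orbitals: 1 + 3 = 4. Including both spin states (ms = ±1/2) gives 2 × 4 = 8 states.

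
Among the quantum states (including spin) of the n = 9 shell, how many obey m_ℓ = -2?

14

The n = 9 shell has ℓ = 0 through 8; check each.
The (ℓ, m_ℓ) pairs meeting m_ℓ = -2 give: ℓ=2 → 1; ℓ=3 → 1; ℓ=4 → 1; ℓ=5 → 1; ℓ=6 → 1; ℓ=7 → 1; ℓ=8 → 1.
Orbitals: 1 + 1 + 1 + 1 + 1 + 1 + 1 = 7. Each orbital carries two spin states, so 7 × 2 = 14 states.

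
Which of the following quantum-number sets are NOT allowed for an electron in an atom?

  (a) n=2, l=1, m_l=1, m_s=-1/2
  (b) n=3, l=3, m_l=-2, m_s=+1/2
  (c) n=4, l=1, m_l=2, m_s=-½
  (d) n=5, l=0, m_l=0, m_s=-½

(b) has l = 3 ≥ n = 3, violating 0 ≤ l ≤ n−1.
(c) has |m_l| = 2 > l = 1, violating −l ≤ m_l ≤ l.
The remaining sets (a), (d) satisfy all four rules.

(b) and (c)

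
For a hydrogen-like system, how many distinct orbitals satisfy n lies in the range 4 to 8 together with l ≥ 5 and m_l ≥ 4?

16

Work shell by shell — for each n, count the (l, m_l) pairs that satisfy l ≥ 5 and m_l ≥ 4:
n=6 → 2; n=7 → 5; n=8 → 9.
Total orbitals: 2 + 5 + 9 = 16.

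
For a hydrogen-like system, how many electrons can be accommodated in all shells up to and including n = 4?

Total orbitals = 1² + 2² + 3² + 4² = 30. Doubling for spin gives 60 electrons.

60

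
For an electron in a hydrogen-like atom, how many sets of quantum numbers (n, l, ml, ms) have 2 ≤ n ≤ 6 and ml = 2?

20

Work shell by shell — for each n, count the (l, ml) pairs that satisfy ml = 2:
n=3 → 1; n=4 → 2; n=5 → 3; n=6 → 4.
Orbitals: 1 + 2 + 3 + 4 = 10. Including both spin states (ms = ±1/2) gives 2 × 10 = 20 states.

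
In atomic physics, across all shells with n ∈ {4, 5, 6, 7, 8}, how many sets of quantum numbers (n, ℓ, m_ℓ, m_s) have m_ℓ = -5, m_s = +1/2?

6

Go shell by shell, enumerating (ℓ, m_ℓ) with m_ℓ = -5:
n=6 → 1; n=7 → 2; n=8 → 3.
Orbitals: 1 + 2 + 3 = 6. With m_s fixed to +1/2 there is one state per orbital, so 6 states.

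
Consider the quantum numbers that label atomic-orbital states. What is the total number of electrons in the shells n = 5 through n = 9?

Shell n has n² orbitals: 5²=25 + 6²=36 + 7²=49 + 8²=64 + 9²=81 = 255 orbitals.
Two spin states per orbital: 2 × 255 = 510 electrons.

510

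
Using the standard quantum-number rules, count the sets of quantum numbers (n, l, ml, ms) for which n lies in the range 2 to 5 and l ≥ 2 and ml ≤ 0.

44

Per-shell orbital counts meeting the constraint:
n=3 → 3; n=4 → 7; n=5 → 12.
Orbitals: 3 + 7 + 12 = 22. Including both spin states (ms = ±1/2) gives 2 × 22 = 44 states.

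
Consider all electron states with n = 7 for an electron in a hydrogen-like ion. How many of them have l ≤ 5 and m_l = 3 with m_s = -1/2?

Go through l = 0, …, 6 (the values permitted for n = 7).
The (l, m_l) pairs meeting l ≤ 5 and m_l = 3 give: l=3 → 1; l=4 → 1; l=5 → 1.
Orbitals: 1 + 1 + 1 = 3. With m_s fixed to a single value there is one state per orbital, giving 3 states.

3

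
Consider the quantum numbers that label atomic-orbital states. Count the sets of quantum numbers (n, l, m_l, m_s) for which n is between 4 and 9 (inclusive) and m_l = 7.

6

Per-shell orbital counts meeting the constraint:
n=8 → 1; n=9 → 2.
Orbitals: 1 + 2 = 3. Including both spin states (m_s = ±1/2) gives 2 × 3 = 6 states.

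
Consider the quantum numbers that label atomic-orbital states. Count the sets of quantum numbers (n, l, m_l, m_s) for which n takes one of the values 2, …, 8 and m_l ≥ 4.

40

Go shell by shell, enumerating (l, m_l) with m_l ≥ 4:
n=5 → 1; n=6 → 3; n=7 → 6; n=8 → 10.
Orbitals: 1 + 3 + 6 + 10 = 20. Including both spin states (m_s = ±1/2) gives 2 × 20 = 40 states.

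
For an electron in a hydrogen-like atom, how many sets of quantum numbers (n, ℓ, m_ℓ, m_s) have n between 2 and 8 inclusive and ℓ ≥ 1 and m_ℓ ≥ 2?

112

Treat each shell separately and count matching orbitals:
n=3 → 1; n=4 → 3; n=5 → 6; n=6 → 10; n=7 → 15; n=8 → 21.
Orbitals: 1 + 3 + 6 + 10 + 15 + 21 = 56. Including both spin states (m_s = ±1/2) gives 2 × 56 = 112 states.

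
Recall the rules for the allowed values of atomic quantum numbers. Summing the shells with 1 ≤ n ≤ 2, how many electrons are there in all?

10

Shell n has n² orbitals: 1²=1 + 2²=4 = 5 orbitals.
Two spin states per orbital: 2 × 5 = 10 electrons.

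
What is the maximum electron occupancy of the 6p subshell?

A subshell with l = 1 has 2l+1 = 3 orbitals, each holding 2 electrons (spin ±1/2), so 3 × 2 = 6.

6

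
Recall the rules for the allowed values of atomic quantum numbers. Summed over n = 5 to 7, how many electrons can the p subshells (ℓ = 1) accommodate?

A p subshell (ℓ = 1) exists for every n ≥ 2, so shells n = 5, 6, 7 each contribute one — 3 subshells.
Since each p subshell holds 2(2·1+1) = 6 electrons, the total is 3 × 6 = 18.

18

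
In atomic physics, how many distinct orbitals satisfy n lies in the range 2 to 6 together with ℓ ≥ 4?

29

Treat each shell separately and count matching orbitals:
n=5 → 9; n=6 → 20.
Total orbitals: 9 + 20 = 29.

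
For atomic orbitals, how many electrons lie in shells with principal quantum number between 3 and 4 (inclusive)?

Shell n has n² orbitals: 3²=9 + 4²=16 = 25 orbitals.
Two spin states per orbital: 2 × 25 = 50 electrons.

50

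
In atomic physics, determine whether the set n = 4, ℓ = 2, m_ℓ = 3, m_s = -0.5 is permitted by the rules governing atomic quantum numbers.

The magnetic quantum number must satisfy −ℓ ≤ m_ℓ ≤ ℓ. With ℓ = 2, m_ℓ can only be -2, -1, 0, 1, 2, so m_ℓ = 3 is forbidden.

Not allowed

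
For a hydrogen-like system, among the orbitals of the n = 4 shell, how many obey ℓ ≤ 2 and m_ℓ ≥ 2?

1

Orbitals with ℓ ≤ 2 and m_ℓ ≥ 2, by ℓ: ℓ=2 → 1.
Total orbitals: 1.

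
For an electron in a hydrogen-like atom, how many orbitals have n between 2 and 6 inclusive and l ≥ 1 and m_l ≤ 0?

50

Work shell by shell — for each n, count the (l, m_l) pairs that satisfy l ≥ 1 and m_l ≤ 0:
n=2 → 2; n=3 → 5; n=4 → 9; n=5 → 14; n=6 → 20.
Total orbitals: 2 + 5 + 9 + 14 + 20 = 50.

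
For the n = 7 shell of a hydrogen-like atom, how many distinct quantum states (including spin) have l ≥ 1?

With n = 7 the allowed l are 0, 1, …, 6.
Per l-value: l=1 → 3; l=2 → 5; l=3 → 7; l=4 → 9; l=5 → 11; l=6 → 13.
Orbitals: 3 + 5 + 7 + 9 + 11 + 13 = 48. Each orbital carries two spin states, so 48 × 2 = 96 states.

96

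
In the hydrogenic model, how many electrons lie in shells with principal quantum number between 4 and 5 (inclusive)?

82

Shell n has n² orbitals: 4²=16 + 5²=25 = 41 orbitals.
Two spin states per orbital: 2 × 41 = 82 electrons.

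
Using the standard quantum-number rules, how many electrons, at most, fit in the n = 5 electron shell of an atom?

50

A shell holds 2n² electrons: 2 × 5² = 2 × 25 = 50.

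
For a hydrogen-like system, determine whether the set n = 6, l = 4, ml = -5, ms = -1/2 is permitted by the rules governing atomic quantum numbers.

The magnetic quantum number must satisfy −l ≤ ml ≤ l. With l = 4, ml can only be -4, -3, -2, -1, 0, 1, 2, 3, 4, so ml = -5 is forbidden.

No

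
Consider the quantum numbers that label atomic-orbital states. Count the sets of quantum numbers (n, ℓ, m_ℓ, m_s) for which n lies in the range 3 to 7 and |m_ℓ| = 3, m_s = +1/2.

Count contributing orbitals for each principal shell:
n=4 → 2; n=5 → 4; n=6 → 6; n=7 → 8.
Orbitals: 2 + 4 + 6 + 8 = 20. With m_s fixed to +1/2 there is one state per orbital, so 20 states.

20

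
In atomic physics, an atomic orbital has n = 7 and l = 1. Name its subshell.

7p

l = 1 corresponds to the letter 'p', so the subshell is 7p.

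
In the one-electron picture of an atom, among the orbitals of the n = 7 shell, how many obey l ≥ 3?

The (l, ml) pairs meeting l ≥ 3 give: l=3 → 7; l=4 → 9; l=5 → 11; l=6 → 13.
Total orbitals: 7 + 9 + 11 + 13 = 40.

40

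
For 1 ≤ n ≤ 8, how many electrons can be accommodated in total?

408

Total orbitals = 1² + 2² + 3² + 4² + 5² + 6² + 7² + 8² = 204. Doubling for spin gives 408 electrons.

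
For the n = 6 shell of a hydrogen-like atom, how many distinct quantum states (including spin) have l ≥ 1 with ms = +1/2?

35

The (l, ml) pairs meeting l ≥ 1 give: l=1 → 3; l=2 → 5; l=3 → 7; l=4 → 9; l=5 → 11.
Orbitals: 3 + 5 + 7 + 9 + 11 = 35. With ms fixed to a single value there is one state per orbital, giving 35 states.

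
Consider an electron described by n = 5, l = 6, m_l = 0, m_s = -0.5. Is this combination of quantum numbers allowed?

Invalid

The orbital quantum number must satisfy 0 ≤ l ≤ n−1. With n = 5 the allowed l values are 0, 1, 2, 3, 4, so l = 6 is out of range.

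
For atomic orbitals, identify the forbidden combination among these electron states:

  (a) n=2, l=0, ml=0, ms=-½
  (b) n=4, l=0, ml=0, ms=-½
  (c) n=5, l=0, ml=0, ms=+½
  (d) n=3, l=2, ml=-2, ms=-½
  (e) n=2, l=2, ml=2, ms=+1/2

(e) has l = 2 ≥ n = 2, violating 0 ≤ l ≤ n−1.
The remaining sets (a), (b), (c), (d) satisfy all four rules.

(e)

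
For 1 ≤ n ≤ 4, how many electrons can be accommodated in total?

Total orbitals = 1² + 2² + 3² + 4² = 30. Doubling for spin gives 60 electrons.

60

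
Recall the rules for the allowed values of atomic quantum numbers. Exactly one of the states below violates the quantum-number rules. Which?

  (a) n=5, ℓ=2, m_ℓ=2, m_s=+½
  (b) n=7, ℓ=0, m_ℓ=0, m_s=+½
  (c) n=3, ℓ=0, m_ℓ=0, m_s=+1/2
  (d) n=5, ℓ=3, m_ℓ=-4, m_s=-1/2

(d)

(d) has |m_ℓ| = 4 > ℓ = 3, violating −ℓ ≤ m_ℓ ≤ ℓ.
The remaining sets (a), (b), (c) satisfy all four rules.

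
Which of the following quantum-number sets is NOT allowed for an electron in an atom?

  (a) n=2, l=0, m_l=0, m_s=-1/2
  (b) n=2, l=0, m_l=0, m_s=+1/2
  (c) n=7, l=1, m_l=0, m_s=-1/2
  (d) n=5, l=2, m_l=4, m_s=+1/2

(d) has |m_l| = 4 > l = 2, violating −l ≤ m_l ≤ l.
The remaining sets (a), (b), (c) satisfy all four rules.

(d)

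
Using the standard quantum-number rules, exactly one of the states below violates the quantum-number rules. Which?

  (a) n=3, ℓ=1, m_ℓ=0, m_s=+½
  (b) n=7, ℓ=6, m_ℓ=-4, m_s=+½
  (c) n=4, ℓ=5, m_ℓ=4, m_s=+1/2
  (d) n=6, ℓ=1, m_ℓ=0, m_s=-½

(c)

(c) has ℓ = 5 ≥ n = 4, violating 0 ≤ ℓ ≤ n−1.
The remaining sets (a), (b), (d) satisfy all four rules.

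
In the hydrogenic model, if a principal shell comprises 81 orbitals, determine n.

n² = 81 ⇒ n = 9.

n = 9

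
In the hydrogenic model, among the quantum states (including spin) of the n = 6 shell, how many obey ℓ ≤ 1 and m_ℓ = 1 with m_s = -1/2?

1

The (ℓ, m_ℓ) pairs meeting ℓ ≤ 1 and m_ℓ = 1 give: ℓ=1 → 1.
Orbitals: 1. With m_s fixed to a single value there is one state per orbital, giving 1 state.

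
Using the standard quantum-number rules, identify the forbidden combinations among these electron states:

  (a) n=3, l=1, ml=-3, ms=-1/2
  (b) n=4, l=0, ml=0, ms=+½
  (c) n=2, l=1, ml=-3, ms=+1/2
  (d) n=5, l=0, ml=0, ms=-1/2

(a) and (c)

(a) has |ml| = 3 > l = 1, violating −l ≤ ml ≤ l.
(c) has |ml| = 3 > l = 1, violating −l ≤ ml ≤ l.
The remaining sets (b), (d) satisfy all four rules.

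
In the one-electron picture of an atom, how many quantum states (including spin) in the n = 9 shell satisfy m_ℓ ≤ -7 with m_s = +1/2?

3

For n = 9, ℓ ranges over 0 … 8.
Orbitals with m_ℓ ≤ -7, by ℓ: ℓ=7 → 1; ℓ=8 → 2.
Orbitals: 1 + 2 = 3. With m_s fixed to a single value there is one state per orbital, giving 3 states.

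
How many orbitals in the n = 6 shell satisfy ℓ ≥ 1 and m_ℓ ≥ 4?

The n = 6 shell has ℓ = 0 through 5; check each.
Per ℓ-value: ℓ=4 → 1; ℓ=5 → 2.
Total orbitals: 1 + 2 = 3.

3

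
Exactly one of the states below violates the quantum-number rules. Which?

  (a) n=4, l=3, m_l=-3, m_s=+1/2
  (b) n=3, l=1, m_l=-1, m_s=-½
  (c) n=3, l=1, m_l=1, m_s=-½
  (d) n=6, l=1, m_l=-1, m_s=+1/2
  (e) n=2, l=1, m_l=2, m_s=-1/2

(e) has |m_l| = 2 > l = 1, violating −l ≤ m_l ≤ l.
The remaining sets (a), (b), (c), (d) satisfy all four rules.

(e)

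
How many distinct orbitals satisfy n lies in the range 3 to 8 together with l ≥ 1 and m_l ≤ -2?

Count contributing orbitals for each principal shell:
n=3 → 1; n=4 → 3; n=5 → 6; n=6 → 10; n=7 → 15; n=8 → 21.
Total orbitals: 1 + 3 + 6 + 10 + 15 + 21 = 56.

56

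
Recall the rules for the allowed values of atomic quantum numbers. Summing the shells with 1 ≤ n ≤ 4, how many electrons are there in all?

Shell n has n² orbitals: 1²=1 + 2²=4 + 3²=9 + 4²=16 = 30 orbitals.
Two spin states per orbital: 2 × 30 = 60 electrons.

60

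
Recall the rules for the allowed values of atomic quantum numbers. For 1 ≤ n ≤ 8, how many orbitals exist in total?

Total orbitals = 1² + 2² + 3² + 4² + 5² + 6² + 7² + 8² = 204.

204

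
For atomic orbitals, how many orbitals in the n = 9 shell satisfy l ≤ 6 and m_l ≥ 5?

3

Go through l = 0, …, 8 (the values permitted for n = 9).
The (l, m_l) pairs meeting l ≤ 6 and m_l ≥ 5 give: l=5 → 1; l=6 → 2.
Total orbitals: 1 + 2 = 3.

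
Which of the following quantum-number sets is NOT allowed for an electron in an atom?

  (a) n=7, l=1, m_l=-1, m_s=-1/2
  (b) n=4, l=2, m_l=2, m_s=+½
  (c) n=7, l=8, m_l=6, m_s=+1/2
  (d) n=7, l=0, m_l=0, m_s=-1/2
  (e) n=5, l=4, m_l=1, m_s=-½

(c)

(c) has l = 8 ≥ n = 7, violating 0 ≤ l ≤ n−1.
The remaining sets (a), (b), (d), (e) satisfy all four rules.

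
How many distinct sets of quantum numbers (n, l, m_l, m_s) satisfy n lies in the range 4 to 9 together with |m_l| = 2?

108

Per-shell orbital counts meeting the constraint:
n=4 → 4; n=5 → 6; n=6 → 8; n=7 → 10; n=8 → 12; n=9 → 14.
Orbitals: 4 + 6 + 8 + 10 + 12 + 14 = 54. Including both spin states (m_s = ±1/2) gives 2 × 54 = 108 states.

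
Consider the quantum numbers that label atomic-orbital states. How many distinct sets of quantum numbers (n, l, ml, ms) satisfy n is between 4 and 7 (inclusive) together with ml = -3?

Per-shell orbital counts meeting the constraint:
n=4 → 1; n=5 → 2; n=6 → 3; n=7 → 4.
Orbitals: 1 + 2 + 3 + 4 = 10. Including both spin states (ms = ±1/2) gives 2 × 10 = 20 states.

20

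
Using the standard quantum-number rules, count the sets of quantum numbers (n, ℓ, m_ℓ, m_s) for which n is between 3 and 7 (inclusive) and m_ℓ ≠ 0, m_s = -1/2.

110

Go shell by shell, enumerating (ℓ, m_ℓ) with m_ℓ ≠ 0:
n=3 → 6; n=4 → 12; n=5 → 20; n=6 → 30; n=7 → 42.
Orbitals: 6 + 12 + 20 + 30 + 42 = 110. With m_s fixed to -1/2 there is one state per orbital, so 110 states.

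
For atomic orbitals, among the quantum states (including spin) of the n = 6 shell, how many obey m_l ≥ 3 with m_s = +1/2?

The (l, m_l) pairs meeting m_l ≥ 3 give: l=3 → 1; l=4 → 2; l=5 → 3.
Orbitals: 1 + 2 + 3 = 6. With m_s fixed to a single value there is one state per orbital, giving 6 states.

6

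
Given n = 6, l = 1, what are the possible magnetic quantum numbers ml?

-1, 0, 1

ml takes every integer from −l to +l. With l = 1 that gives the 3 values -1, 0, 1.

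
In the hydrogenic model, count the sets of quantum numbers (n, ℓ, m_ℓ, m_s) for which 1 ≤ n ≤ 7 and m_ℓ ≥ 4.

Per-shell orbital counts meeting the constraint:
n=5 → 1; n=6 → 3; n=7 → 6.
Orbitals: 1 + 3 + 6 = 10. Including both spin states (m_s = ±1/2) gives 2 × 10 = 20 states.

20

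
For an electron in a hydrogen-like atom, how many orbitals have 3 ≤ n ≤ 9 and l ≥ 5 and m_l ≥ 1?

Work shell by shell — for each n, count the (l, m_l) pairs that satisfy l ≥ 5 and m_l ≥ 1:
n=6 → 5; n=7 → 11; n=8 → 18; n=9 → 26.
Total orbitals: 5 + 11 + 18 + 26 = 60.

60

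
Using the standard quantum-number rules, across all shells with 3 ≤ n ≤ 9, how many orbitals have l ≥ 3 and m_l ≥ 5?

20

Per-shell orbital counts meeting the constraint:
n=6 → 1; n=7 → 3; n=8 → 6; n=9 → 10.
Total orbitals: 1 + 3 + 6 + 10 = 20.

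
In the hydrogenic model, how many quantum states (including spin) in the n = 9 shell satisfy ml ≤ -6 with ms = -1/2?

6

The n = 9 shell has l = 0 through 8; check each.
Orbitals with ml ≤ -6, by l: l=6 → 1; l=7 → 2; l=8 → 3.
Orbitals: 1 + 2 + 3 = 6. With ms fixed to a single value there is one state per orbital, giving 6 states.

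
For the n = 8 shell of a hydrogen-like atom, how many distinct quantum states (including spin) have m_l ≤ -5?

12

With n = 8 the allowed l are 0, 1, …, 7.
Contributions: l=5 → 1; l=6 → 2; l=7 → 3.
Orbitals: 1 + 2 + 3 = 6. Each orbital carries two spin states, so 6 × 2 = 12 states.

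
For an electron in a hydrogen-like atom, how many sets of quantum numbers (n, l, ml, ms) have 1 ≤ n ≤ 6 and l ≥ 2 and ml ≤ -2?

Go shell by shell, enumerating (l, ml) with l ≥ 2 and ml ≤ -2:
n=3 → 1; n=4 → 3; n=5 → 6; n=6 → 10.
Orbitals: 1 + 3 + 6 + 10 = 20. Including both spin states (ms = ±1/2) gives 2 × 20 = 40 states.

40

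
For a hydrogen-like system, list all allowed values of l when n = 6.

0, 1, 2, 3, 4, 5

l is an integer with 0 ≤ l ≤ n−1, so for n = 6: l = 0, 1, 2, 3, 4, 5.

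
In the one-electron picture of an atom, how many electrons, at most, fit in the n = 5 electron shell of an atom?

A shell holds 2n² electrons: 2 × 5² = 2 × 25 = 50.

50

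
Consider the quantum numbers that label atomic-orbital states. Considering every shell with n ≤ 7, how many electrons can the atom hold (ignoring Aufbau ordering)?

Total orbitals = 1² + 2² + 3² + 4² + 5² + 6² + 7² = 140. Doubling for spin gives 280 electrons.

280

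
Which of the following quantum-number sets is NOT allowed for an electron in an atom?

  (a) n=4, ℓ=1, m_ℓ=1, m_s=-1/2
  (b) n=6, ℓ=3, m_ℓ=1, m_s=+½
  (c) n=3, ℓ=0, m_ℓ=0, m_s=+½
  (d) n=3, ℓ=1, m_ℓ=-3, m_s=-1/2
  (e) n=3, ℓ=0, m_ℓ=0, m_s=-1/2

(d) has |m_ℓ| = 3 > ℓ = 1, violating −ℓ ≤ m_ℓ ≤ ℓ.
The remaining sets (a), (b), (c), (e) satisfy all four rules.

(d)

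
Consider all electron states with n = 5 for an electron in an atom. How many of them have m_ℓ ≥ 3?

6

For n = 5, ℓ ranges over 0 … 4.
The (ℓ, m_ℓ) pairs meeting m_ℓ ≥ 3 give: ℓ=3 → 1; ℓ=4 → 2.
Orbitals: 1 + 2 = 3. Each orbital carries two spin states, so 3 × 2 = 6 states.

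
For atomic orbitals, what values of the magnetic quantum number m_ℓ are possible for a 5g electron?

The 5g subshell has ℓ = 4, and m_ℓ takes every integer from −ℓ to +ℓ. With ℓ = 4 that gives the 9 values -4, -3, -2, -1, 0, 1, 2, 3, 4.

-4, -3, -2, -1, 0, 1, 2, 3, 4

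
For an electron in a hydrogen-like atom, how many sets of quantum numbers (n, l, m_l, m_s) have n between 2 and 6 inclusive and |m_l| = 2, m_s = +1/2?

Work shell by shell — for each n, count the (l, m_l) pairs that satisfy |m_l| = 2:
n=3 → 2; n=4 → 4; n=5 → 6; n=6 → 8.
Orbitals: 2 + 4 + 6 + 8 = 20. With m_s fixed to +1/2 there is one state per orbital, so 20 states.

20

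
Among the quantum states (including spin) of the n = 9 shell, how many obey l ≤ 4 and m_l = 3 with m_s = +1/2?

Go through l = 0, …, 8 (the values permitted for n = 9).
Orbitals with l ≤ 4 and m_l = 3, by l: l=3 → 1; l=4 → 1.
Orbitals: 1 + 1 = 2. With m_s fixed to a single value there is one state per orbital, giving 2 states.

2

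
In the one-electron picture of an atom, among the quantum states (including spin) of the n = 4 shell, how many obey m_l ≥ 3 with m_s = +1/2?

The n = 4 shell has l = 0 through 3; check each.
The (l, m_l) pairs meeting m_l ≥ 3 give: l=3 → 1.
Orbitals: 1. With m_s fixed to a single value there is one state per orbital, giving 1 state.

1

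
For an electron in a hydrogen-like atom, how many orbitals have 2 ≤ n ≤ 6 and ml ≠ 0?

70

Treat each shell separately and count matching orbitals:
n=2 → 2; n=3 → 6; n=4 → 12; n=5 → 20; n=6 → 30.
Total orbitals: 2 + 6 + 12 + 20 + 30 = 70.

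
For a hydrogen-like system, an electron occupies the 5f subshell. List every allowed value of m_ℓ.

-3, -2, -1, 0, 1, 2, 3

The 5f subshell has ℓ = 3, and m_ℓ takes every integer from −ℓ to +ℓ. With ℓ = 3 that gives the 7 values -3, -2, -1, 0, 1, 2, 3.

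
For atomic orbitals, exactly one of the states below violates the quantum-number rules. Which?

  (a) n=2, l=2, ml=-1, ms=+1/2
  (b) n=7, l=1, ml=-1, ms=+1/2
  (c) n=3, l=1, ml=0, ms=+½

(a) has l = 2 ≥ n = 2, violating 0 ≤ l ≤ n−1.
The remaining sets (b), (c) satisfy all four rules.

(a)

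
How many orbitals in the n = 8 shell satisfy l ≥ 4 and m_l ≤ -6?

3

The n = 8 shell has l = 0 through 7; check each.
Orbitals with l ≥ 4 and m_l ≤ -6, by l: l=6 → 1; l=7 → 2.
Total orbitals: 1 + 2 = 3.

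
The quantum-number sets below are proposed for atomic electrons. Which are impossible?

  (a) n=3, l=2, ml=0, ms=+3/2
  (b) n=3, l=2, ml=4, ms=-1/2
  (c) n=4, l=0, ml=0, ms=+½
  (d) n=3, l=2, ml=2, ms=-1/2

(a) has ms = +3/2, but an electron's spin must be ±1/2.
(b) has |ml| = 4 > l = 2, violating −l ≤ ml ≤ l.
The remaining sets (c), (d) satisfy all four rules.

(a) and (b)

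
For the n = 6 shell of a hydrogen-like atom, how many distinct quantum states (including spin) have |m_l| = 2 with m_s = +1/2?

Go through l = 0, …, 5 (the values permitted for n = 6).
Orbitals with |m_l| = 2, by l: l=2 → 2; l=3 → 2; l=4 → 2; l=5 → 2.
Orbitals: 2 + 2 + 2 + 2 = 8. With m_s fixed to a single value there is one state per orbital, giving 8 states.

8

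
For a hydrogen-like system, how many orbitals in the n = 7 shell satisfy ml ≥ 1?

21

The n = 7 shell has l = 0 through 6; check each.
Orbitals with ml ≥ 1, by l: l=1 → 1; l=2 → 2; l=3 → 3; l=4 → 4; l=5 → 5; l=6 → 6.
Total orbitals: 1 + 2 + 3 + 4 + 5 + 6 = 21.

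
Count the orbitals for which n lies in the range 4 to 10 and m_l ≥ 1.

161

Count contributing orbitals for each principal shell:
n=4 → 6; n=5 → 10; n=6 → 15; n=7 → 21; n=8 → 28; n=9 → 36; n=10 → 45.
Total orbitals: 6 + 10 + 15 + 21 + 28 + 36 + 45 = 161.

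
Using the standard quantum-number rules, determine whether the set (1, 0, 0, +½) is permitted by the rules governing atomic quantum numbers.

Allowed

n = 1 is a positive integer. l = 0 satisfies 0 ≤ l ≤ n−1 = 0. m_l = 0 lies in the range −l … +l (here 0). m_s = +1/2 is one of ±1/2.
All four constraints are satisfied.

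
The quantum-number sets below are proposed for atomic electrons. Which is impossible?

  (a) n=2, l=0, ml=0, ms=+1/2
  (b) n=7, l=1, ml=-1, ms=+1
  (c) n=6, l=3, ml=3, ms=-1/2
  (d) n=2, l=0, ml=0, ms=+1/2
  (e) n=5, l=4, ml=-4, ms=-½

(b)

(b) has ms = +1, but an electron's spin must be ±1/2.
The remaining sets (a), (c), (d), (e) satisfy all four rules.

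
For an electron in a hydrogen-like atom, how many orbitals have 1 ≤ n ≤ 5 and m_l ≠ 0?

Per-shell orbital counts meeting the constraint:
n=2 → 2; n=3 → 6; n=4 → 12; n=5 → 20.
Total orbitals: 2 + 6 + 12 + 20 = 40.

40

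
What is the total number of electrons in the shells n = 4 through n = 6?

154

Shell n has n² orbitals: 4²=16 + 5²=25 + 6²=36 = 77 orbitals.
Two spin states per orbital: 2 × 77 = 154 electrons.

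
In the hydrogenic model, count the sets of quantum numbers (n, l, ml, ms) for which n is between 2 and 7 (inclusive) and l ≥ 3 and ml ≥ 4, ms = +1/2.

Go shell by shell, enumerating (l, ml) with l ≥ 3 and ml ≥ 4:
n=5 → 1; n=6 → 3; n=7 → 6.
Orbitals: 1 + 3 + 6 = 10. With ms fixed to +1/2 there is one state per orbital, so 10 states.

10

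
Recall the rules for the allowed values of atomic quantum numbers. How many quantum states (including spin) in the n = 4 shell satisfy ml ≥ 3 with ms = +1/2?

1

For n = 4, l ranges over 0 … 3.
The (l, ml) pairs meeting ml ≥ 3 give: l=3 → 1.
Orbitals: 1. With ms fixed to a single value there is one state per orbital, giving 1 state.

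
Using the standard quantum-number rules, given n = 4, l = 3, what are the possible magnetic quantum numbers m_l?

-3, -2, -1, 0, 1, 2, 3

m_l takes every integer from −l to +l. With l = 3 that gives the 7 values -3, -2, -1, 0, 1, 2, 3.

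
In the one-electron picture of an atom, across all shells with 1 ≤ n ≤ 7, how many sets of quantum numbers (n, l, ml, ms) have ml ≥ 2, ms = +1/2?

Treat each shell separately and count matching orbitals:
n=3 → 1; n=4 → 3; n=5 → 6; n=6 → 10; n=7 → 15.
Orbitals: 1 + 3 + 6 + 10 + 15 = 35. With ms fixed to +1/2 there is one state per orbital, so 35 states.

35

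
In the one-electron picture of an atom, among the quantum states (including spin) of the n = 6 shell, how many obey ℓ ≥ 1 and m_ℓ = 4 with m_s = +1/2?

For n = 6, ℓ ranges over 0 … 5.
The (ℓ, m_ℓ) pairs meeting ℓ ≥ 1 and m_ℓ = 4 give: ℓ=4 → 1; ℓ=5 → 1.
Orbitals: 1 + 1 = 2. With m_s fixed to a single value there is one state per orbital, giving 2 states.

2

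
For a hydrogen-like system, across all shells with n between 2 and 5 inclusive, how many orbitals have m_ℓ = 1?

10

Per-shell orbital counts meeting the constraint:
n=2 → 1; n=3 → 2; n=4 → 3; n=5 → 4.
Total orbitals: 1 + 2 + 3 + 4 = 10.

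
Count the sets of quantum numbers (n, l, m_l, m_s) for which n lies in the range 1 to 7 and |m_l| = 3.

Treat each shell separately and count matching orbitals:
n=4 → 2; n=5 → 4; n=6 → 6; n=7 → 8.
Orbitals: 2 + 4 + 6 + 8 = 20. Including both spin states (m_s = ±1/2) gives 2 × 20 = 40 states.

40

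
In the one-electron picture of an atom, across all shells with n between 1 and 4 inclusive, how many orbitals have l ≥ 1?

26

Per-shell orbital counts meeting the constraint:
n=2 → 3; n=3 → 8; n=4 → 15.
Total orbitals: 3 + 8 + 15 = 26.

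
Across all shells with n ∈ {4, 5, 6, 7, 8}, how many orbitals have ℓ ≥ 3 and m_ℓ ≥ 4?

20

Treat each shell separately and count matching orbitals:
n=5 → 1; n=6 → 3; n=7 → 6; n=8 → 10.
Total orbitals: 1 + 3 + 6 + 10 = 20.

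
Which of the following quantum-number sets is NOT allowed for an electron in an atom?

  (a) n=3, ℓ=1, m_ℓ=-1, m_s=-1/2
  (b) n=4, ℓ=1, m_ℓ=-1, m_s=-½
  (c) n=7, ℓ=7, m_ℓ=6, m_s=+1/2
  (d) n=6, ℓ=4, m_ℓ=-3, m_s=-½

(c) has ℓ = 7 ≥ n = 7, violating 0 ≤ ℓ ≤ n−1.
The remaining sets (a), (b), (d) satisfy all four rules.

(c)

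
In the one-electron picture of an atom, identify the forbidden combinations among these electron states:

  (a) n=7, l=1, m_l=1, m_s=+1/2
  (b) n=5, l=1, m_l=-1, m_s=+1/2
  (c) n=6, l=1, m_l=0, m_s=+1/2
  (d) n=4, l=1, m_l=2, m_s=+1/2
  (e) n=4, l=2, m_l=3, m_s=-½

(d) and (e)

(d) has |m_l| = 2 > l = 1, violating −l ≤ m_l ≤ l.
(e) has |m_l| = 3 > l = 2, violating −l ≤ m_l ≤ l.
The remaining sets (a), (b), (c) satisfy all four rules.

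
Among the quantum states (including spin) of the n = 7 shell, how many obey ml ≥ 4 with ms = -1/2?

6

With n = 7 the allowed l are 0, 1, …, 6.
Contributions: l=4 → 1; l=5 → 2; l=6 → 3.
Orbitals: 1 + 2 + 3 = 6. With ms fixed to a single value there is one state per orbital, giving 6 states.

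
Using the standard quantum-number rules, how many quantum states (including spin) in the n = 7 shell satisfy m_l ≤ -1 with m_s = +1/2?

21

Go through l = 0, …, 6 (the values permitted for n = 7).
Orbitals with m_l ≤ -1, by l: l=1 → 1; l=2 → 2; l=3 → 3; l=4 → 4; l=5 → 5; l=6 → 6.
Orbitals: 1 + 2 + 3 + 4 + 5 + 6 = 21. With m_s fixed to a single value there is one state per orbital, giving 21 states.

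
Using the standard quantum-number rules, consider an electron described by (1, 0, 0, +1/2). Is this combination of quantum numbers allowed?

Valid

n = 1 is a positive integer. l = 0 satisfies 0 ≤ l ≤ n−1 = 0. ml = 0 lies in the range −l … +l (here 0). ms = +1/2 is one of ±1/2.
All four constraints are satisfied.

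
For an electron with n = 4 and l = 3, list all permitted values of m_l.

-3, -2, -1, 0, 1, 2, 3

m_l takes every integer from −l to +l. With l = 3 that gives the 7 values -3, -2, -1, 0, 1, 2, 3.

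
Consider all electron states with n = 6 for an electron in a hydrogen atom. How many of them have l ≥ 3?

Contributions: l=3 → 7; l=4 → 9; l=5 → 11.
Orbitals: 7 + 9 + 11 = 27. Each orbital carries two spin states, so 27 × 2 = 54 states.

54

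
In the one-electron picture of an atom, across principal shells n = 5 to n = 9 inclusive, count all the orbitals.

255

Shell n has n² orbitals: 5²=25 + 6²=36 + 7²=49 + 8²=64 + 9²=81 = 255 orbitals.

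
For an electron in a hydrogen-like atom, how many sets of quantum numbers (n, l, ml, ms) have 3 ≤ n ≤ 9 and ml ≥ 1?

Per-shell orbital counts meeting the constraint:
n=3 → 3; n=4 → 6; n=5 → 10; n=6 → 15; n=7 → 21; n=8 → 28; n=9 → 36.
Orbitals: 3 + 6 + 10 + 15 + 21 + 28 + 36 = 119. Including both spin states (ms = ±1/2) gives 2 × 119 = 238 states.

238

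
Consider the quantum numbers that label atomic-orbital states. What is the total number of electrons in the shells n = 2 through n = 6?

180

Shell n has n² orbitals: 2²=4 + 3²=9 + 4²=16 + 5²=25 + 6²=36 = 90 orbitals.
Two spin states per orbital: 2 × 90 = 180 electrons.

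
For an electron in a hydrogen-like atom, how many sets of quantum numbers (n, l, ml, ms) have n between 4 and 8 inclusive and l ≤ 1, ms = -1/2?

Treat each shell separately and count matching orbitals:
n=4 → 4; n=5 → 4; n=6 → 4; n=7 → 4; n=8 → 4.
Orbitals: 4 + 4 + 4 + 4 + 4 = 20. With ms fixed to -1/2 there is one state per orbital, so 20 states.

20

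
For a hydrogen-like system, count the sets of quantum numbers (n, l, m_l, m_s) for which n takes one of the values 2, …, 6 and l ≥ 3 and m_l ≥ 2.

32

Treat each shell separately and count matching orbitals:
n=4 → 2; n=5 → 5; n=6 → 9.
Orbitals: 2 + 5 + 9 = 16. Including both spin states (m_s = ±1/2) gives 2 × 16 = 32 states.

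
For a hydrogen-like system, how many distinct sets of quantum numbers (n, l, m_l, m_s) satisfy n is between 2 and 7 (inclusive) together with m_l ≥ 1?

Go shell by shell, enumerating (l, m_l) with m_l ≥ 1:
n=2 → 1; n=3 → 3; n=4 → 6; n=5 → 10; n=6 → 15; n=7 → 21.
Orbitals: 1 + 3 + 6 + 10 + 15 + 21 = 56. Including both spin states (m_s = ±1/2) gives 2 × 56 = 112 states.

112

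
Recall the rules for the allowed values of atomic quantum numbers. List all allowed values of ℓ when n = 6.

ℓ is an integer with 0 ≤ ℓ ≤ n−1, so for n = 6: ℓ = 0, 1, 2, 3, 4, 5.

0, 1, 2, 3, 4, 5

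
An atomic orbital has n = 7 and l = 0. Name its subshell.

l = 0 corresponds to the letter 's', so the subshell is 7s.

7s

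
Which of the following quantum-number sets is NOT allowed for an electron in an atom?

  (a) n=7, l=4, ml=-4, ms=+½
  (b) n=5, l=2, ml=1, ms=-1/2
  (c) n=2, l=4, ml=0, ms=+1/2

(c) has l = 4 ≥ n = 2, violating 0 ≤ l ≤ n−1.
The remaining sets (a), (b) satisfy all four rules.

(c)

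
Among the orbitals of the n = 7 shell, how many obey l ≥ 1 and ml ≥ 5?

3

The n = 7 shell has l = 0 through 6; check each.
Per l-value: l=5 → 1; l=6 → 2.
Total orbitals: 1 + 2 = 3.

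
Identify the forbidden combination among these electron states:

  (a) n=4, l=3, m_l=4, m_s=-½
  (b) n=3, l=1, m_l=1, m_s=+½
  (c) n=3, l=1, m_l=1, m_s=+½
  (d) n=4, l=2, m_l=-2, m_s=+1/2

(a)

(a) has |m_l| = 4 > l = 3, violating −l ≤ m_l ≤ l.
The remaining sets (b), (c), (d) satisfy all four rules.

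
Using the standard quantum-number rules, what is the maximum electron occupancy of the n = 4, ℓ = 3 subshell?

A subshell with ℓ = 3 has 2ℓ+1 = 7 orbitals, each holding 2 electrons (spin ±1/2), so 7 × 2 = 14.

14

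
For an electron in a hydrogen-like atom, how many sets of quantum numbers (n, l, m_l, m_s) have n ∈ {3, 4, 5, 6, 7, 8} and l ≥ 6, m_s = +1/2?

Go shell by shell, enumerating (l, m_l) with l ≥ 6:
n=7 → 13; n=8 → 28.
Orbitals: 13 + 28 = 41. With m_s fixed to +1/2 there is one state per orbital, so 41 states.

41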